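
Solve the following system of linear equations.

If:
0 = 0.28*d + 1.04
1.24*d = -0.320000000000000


Then:
No Solution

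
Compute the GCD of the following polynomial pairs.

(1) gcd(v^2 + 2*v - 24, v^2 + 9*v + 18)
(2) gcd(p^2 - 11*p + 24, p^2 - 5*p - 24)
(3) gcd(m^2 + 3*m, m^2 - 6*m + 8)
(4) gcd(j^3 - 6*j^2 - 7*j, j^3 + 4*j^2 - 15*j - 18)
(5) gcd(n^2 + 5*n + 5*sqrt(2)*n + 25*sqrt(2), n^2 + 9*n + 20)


(1) = gcd((v - 4)*(v + 6), (v + 3)*(v + 6)) = v + 6
(2) = p - 8
(3) = gcd(m*(m + 3), (m - 4)*(m - 2)) = 1
(4) = gcd(j*(j - 7)*(j + 1), (j - 3)*(j + 1)*(j + 6)) = j + 1
(5) = n + 5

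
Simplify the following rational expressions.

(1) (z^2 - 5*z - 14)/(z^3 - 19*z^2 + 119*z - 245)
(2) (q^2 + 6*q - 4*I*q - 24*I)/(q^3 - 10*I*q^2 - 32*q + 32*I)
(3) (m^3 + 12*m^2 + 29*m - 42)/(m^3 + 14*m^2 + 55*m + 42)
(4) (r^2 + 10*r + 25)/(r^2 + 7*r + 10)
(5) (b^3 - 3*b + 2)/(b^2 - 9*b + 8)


(1) = (z + 2)/(z^2 - 12*z + 35)
(2) = (q + 6)/(q^2 - 6*I*q - 8)
(3) = (m - 1)/(m + 1)
(4) = (r + 5)/(r + 2)
(5) = (b^2 + b - 2)/(b - 8)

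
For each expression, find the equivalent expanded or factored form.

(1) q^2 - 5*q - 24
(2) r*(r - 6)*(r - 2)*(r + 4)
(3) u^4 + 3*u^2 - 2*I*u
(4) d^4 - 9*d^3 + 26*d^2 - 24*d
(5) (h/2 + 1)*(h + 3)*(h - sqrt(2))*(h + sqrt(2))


(1) = (q - 8)*(q + 3)
(2) = r^4 - 4*r^3 - 20*r^2 + 48*r
(3) = u*(u - I)^2*(u + 2*I)
(4) = d*(d - 4)*(d - 3)*(d - 2)
(5) = h^4/2 + 5*h^3/2 + 2*h^2 - 5*h - 6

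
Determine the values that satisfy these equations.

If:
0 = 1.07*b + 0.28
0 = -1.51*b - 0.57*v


Then:
b = -0.26
v = 0.69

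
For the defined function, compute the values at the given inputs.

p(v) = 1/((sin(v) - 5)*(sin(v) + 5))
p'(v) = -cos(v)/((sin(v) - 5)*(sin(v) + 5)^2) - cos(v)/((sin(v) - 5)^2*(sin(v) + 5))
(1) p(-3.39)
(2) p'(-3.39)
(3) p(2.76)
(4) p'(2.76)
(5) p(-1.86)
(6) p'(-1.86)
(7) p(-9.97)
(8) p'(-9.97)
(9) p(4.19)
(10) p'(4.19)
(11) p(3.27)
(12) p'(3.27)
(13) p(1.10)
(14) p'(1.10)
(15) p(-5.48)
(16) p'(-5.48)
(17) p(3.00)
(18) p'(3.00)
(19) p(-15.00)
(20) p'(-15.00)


(1) = -0.04
(2) = 0.00
(3) = -0.04
(4) = 0.00
(5) = -0.04
(6) = -0.00
(7) = -0.04
(8) = 0.00
(9) = -0.04
(10) = -0.00
(11) = -0.04
(12) = -0.00
(13) = -0.04
(14) = -0.00
(15) = -0.04
(16) = -0.00
(17) = -0.04
(18) = 0.00
(19) = -0.04
(20) = -0.00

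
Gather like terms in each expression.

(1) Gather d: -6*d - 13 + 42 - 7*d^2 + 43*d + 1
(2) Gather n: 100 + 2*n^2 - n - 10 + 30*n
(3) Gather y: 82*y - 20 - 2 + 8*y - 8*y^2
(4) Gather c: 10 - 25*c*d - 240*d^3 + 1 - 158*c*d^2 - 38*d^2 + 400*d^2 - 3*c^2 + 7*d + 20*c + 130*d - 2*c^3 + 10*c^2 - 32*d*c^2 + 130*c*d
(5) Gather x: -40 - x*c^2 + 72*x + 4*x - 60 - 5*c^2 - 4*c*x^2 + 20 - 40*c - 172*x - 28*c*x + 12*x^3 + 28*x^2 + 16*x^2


(1) = -7*d^2 + 37*d + 30
(2) = 2*n^2 + 29*n + 90
(3) = -8*y^2 + 90*y - 22
(4) = -2*c^3 + c^2*(7 - 32*d) + c*(-158*d^2 + 105*d + 20) - 240*d^3 + 362*d^2 + 137*d + 11
(5) = -5*c^2 - 40*c + 12*x^3 + x^2*(44 - 4*c) + x*(-c^2 - 28*c - 96) - 80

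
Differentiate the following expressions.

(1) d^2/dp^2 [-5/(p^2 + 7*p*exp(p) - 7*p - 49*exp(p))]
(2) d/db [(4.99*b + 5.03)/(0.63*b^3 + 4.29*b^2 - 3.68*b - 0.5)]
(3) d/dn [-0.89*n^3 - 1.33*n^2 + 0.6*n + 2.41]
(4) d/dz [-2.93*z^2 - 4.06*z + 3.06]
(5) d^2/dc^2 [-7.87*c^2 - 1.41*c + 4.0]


(1) = 5*((7*p*exp(p) - 35*exp(p) + 2)*(p^2 + 7*p*exp(p) - 7*p - 49*exp(p)) - 2*(7*p*exp(p) + 2*p - 42*exp(p) - 7)^2)/(p^2 + 7*p*exp(p) - 7*p - 49*exp(p))^3
(2) = (-6.2874*b^3 - 30.9138*b^2 - 43.1574*b + 16.0154)/(0.3969*b^6 + 5.4054*b^5 + 13.7673*b^4 - 32.2044*b^3 + 9.2524*b^2 + 3.68*b + 0.25)
(3) = -2.67*n^2 - 2.66*n + 0.6
(4) = -5.86*z - 4.06
(5) = -15.7400000000000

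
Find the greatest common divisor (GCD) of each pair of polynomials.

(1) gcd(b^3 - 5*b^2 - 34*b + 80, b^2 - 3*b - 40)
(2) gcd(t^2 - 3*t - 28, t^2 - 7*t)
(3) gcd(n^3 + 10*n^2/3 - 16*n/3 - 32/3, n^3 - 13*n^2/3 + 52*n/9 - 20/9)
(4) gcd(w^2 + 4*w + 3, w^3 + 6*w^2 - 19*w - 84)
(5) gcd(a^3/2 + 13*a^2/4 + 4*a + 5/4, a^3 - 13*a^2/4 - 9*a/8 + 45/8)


(1) = gcd((b - 8)*(b - 2)*(b + 5), (b - 8)*(b + 5)) = b^2 - 3*b - 40
(2) = gcd((t - 7)*(t + 4), t*(t - 7)) = t - 7
(3) = gcd((n - 2)*(n + 4/3)*(n + 4), (n - 2)*(n - 5/3)*(n - 2/3)) = n - 2
(4) = gcd((w + 1)*(w + 3), (w - 4)*(w + 3)*(w + 7)) = w + 3
(5) = gcd((a/2 + 1/2)*(a + 1/2)*(a + 5), (a - 3)*(a - 3/2)*(a + 5/4)) = 1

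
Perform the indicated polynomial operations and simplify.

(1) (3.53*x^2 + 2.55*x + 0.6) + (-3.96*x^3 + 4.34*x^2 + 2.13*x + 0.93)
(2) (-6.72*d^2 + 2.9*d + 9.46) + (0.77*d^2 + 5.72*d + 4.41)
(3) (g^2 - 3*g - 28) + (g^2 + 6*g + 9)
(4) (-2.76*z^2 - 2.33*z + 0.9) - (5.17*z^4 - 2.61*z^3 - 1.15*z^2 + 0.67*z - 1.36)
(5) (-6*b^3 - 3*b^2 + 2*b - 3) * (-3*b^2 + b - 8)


(1) = -3.96*x^3 + 7.87*x^2 + 4.68*x + 1.53
(2) = -5.95*d^2 + 8.62*d + 13.87
(3) = 2*g^2 + 3*g - 19
(4) = -5.17*z^4 + 2.61*z^3 - 1.61*z^2 - 3.0*z + 2.26
(5) = 18*b^5 + 3*b^4 + 39*b^3 + 35*b^2 - 19*b + 24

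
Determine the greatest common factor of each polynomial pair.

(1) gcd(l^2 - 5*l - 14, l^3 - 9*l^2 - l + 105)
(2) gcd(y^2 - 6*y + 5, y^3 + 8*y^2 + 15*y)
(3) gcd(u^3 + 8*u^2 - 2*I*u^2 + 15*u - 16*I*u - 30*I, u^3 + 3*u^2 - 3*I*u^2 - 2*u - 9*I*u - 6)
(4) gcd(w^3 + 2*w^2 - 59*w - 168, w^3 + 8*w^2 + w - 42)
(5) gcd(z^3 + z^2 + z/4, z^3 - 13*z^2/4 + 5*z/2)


(1) = gcd((l - 7)*(l + 2), (l - 7)*(l - 5)*(l + 3)) = l - 7
(2) = 1
(3) = gcd((u + 3)*(u + 5)*(u - 2*I), (u + 3)*(u - 2*I)*(u - I)) = u^2 + u*(3 - 2*I) - 6*I
(4) = w^2 + 10*w + 21
(5) = z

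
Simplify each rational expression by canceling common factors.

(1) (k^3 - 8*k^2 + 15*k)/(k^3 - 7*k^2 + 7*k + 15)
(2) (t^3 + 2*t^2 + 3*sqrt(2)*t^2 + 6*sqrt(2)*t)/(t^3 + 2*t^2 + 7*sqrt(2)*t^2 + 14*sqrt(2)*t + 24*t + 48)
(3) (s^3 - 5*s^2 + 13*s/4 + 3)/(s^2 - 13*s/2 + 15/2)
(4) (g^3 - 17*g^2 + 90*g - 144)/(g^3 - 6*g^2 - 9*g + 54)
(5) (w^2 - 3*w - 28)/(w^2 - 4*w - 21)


(1) = k/(k + 1)
(2) = t/(t + 4*sqrt(2))
(3) = (2*s^2 - 7*s - 4)/(2*s - 10)
(4) = (g - 8)/(g + 3)
(5) = (w + 4)/(w + 3)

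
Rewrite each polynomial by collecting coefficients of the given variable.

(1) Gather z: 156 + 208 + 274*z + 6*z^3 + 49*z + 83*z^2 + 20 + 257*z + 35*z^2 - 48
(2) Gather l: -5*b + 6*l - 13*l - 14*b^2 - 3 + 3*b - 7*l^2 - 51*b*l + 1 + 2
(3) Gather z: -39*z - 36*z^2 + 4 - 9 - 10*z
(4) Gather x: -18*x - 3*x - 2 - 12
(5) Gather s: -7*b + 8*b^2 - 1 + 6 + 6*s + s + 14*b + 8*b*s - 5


(1) = 6*z^3 + 118*z^2 + 580*z + 336
(2) = -14*b^2 - 2*b - 7*l^2 + l*(-51*b - 7)
(3) = -36*z^2 - 49*z - 5
(4) = -21*x - 14
(5) = 8*b^2 + 7*b + s*(8*b + 7)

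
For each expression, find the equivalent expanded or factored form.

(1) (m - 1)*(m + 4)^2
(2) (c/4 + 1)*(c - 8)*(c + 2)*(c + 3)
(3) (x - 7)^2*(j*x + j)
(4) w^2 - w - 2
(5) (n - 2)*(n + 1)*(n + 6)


(1) = m^3 + 7*m^2 + 8*m - 16
(2) = c^4/4 + c^3/4 - 23*c^2/2 - 46*c - 48
(3) = j*x^3 - 13*j*x^2 + 35*j*x + 49*j
(4) = (w - 2)*(w + 1)
(5) = n^3 + 5*n^2 - 8*n - 12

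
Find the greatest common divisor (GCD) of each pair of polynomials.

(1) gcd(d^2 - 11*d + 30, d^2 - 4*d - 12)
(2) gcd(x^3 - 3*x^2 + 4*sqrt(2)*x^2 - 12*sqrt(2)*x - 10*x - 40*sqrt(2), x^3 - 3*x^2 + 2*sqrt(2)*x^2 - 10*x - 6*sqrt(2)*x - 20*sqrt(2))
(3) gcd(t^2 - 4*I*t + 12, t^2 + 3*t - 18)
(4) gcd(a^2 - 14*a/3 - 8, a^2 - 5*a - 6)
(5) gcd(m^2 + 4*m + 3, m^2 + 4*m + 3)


(1) = d - 6
(2) = x^2 - 3*x - 10
(3) = gcd((t - 6*I)*(t + 2*I), (t - 3)*(t + 6)) = 1
(4) = a - 6
(5) = gcd((m + 1)*(m + 3), (m + 1)*(m + 3)) = m^2 + 4*m + 3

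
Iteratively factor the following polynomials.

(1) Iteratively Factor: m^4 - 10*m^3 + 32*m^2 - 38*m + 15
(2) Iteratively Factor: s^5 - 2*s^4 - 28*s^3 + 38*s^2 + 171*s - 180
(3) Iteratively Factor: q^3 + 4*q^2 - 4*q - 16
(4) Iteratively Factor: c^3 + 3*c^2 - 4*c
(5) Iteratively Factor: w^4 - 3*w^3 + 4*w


(1) = (m - 1)*(m^3 - 9*m^2 + 23*m - 15) = (m - 3)*(m - 1)*(m^2 - 6*m + 5) = (m - 5)*(m - 3)*(m - 1)*(m - 1)
(2) = (s - 1)*(s^4 - s^3 - 29*s^2 + 9*s + 180) = (s - 1)*(s + 4)*(s^3 - 5*s^2 - 9*s + 45) = (s - 3)*(s - 1)*(s + 4)*(s^2 - 2*s - 15) = (s - 3)*(s - 1)*(s + 3)*(s + 4)*(s - 5)
(3) = (q + 2)*(q^2 + 2*q - 8) = (q + 2)*(q + 4)*(q - 2)
(4) = (c - 1)*(c^2 + 4*c) = (c - 1)*(c + 4)*(c)
(5) = (w + 1)*(w^3 - 4*w^2 + 4*w) = (w - 2)*(w + 1)*(w^2 - 2*w) = w*(w - 2)*(w + 1)*(w - 2)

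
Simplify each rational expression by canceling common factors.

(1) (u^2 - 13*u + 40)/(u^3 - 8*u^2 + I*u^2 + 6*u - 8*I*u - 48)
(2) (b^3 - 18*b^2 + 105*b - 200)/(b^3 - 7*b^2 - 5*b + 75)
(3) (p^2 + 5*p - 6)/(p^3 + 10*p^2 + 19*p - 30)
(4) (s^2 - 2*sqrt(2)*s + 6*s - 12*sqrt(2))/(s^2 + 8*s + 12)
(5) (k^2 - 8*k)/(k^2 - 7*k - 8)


(1) = (u - 5)/(u^2 + I*u + 6)
(2) = (b - 8)/(b + 3)
(3) = 1/(p + 5)
(4) = (s - 2*sqrt(2))/(s + 2)
(5) = k/(k + 1)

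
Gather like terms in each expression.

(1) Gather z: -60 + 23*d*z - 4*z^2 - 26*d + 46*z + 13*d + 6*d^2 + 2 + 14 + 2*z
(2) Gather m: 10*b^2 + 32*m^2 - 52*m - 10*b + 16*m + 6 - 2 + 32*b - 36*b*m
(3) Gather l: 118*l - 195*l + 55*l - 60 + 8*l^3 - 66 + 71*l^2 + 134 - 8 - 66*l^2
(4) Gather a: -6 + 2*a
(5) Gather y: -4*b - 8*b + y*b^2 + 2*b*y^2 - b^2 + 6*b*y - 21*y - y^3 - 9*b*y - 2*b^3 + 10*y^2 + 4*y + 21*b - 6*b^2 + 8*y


(1) = 6*d^2 - 13*d - 4*z^2 + z*(23*d + 48) - 44
(2) = 10*b^2 + 22*b + 32*m^2 + m*(-36*b - 36) + 4
(3) = 8*l^3 + 5*l^2 - 22*l
(4) = 2*a - 6
(5) = -2*b^3 - 7*b^2 + 9*b - y^3 + y^2*(2*b + 10) + y*(b^2 - 3*b - 9)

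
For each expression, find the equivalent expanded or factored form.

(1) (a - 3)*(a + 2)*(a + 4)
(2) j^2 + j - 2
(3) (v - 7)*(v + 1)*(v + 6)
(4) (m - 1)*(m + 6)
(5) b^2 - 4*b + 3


(1) = a^3 + 3*a^2 - 10*a - 24
(2) = (j - 1)*(j + 2)
(3) = v^3 - 43*v - 42
(4) = m^2 + 5*m - 6
(5) = (b - 3)*(b - 1)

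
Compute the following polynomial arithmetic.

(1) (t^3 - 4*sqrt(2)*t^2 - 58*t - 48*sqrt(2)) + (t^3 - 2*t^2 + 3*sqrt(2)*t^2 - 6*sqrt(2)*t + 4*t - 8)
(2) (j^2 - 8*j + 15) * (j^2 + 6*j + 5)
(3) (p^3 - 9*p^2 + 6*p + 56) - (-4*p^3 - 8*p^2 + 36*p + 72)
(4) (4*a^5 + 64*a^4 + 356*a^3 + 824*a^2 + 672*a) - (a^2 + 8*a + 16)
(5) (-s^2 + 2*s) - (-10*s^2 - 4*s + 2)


(1) = 2*t^3 - 2*t^2 - sqrt(2)*t^2 - 54*t - 6*sqrt(2)*t - 48*sqrt(2) - 8
(2) = j^4 - 2*j^3 - 28*j^2 + 50*j + 75
(3) = 5*p^3 - p^2 - 30*p - 16
(4) = 4*a^5 + 64*a^4 + 356*a^3 + 823*a^2 + 664*a - 16
(5) = 9*s^2 + 6*s - 2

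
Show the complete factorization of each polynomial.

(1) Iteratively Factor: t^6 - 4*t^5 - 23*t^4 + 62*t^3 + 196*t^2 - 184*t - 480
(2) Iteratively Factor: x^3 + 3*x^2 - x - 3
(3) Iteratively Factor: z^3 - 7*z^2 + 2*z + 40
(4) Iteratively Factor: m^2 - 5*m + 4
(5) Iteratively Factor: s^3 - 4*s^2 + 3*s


(1) = (t + 3)*(t^5 - 7*t^4 - 2*t^3 + 68*t^2 - 8*t - 160) = (t - 5)*(t + 3)*(t^4 - 2*t^3 - 12*t^2 + 8*t + 32) = (t - 5)*(t + 2)*(t + 3)*(t^3 - 4*t^2 - 4*t + 16) = (t - 5)*(t + 2)^2*(t + 3)*(t^2 - 6*t + 8) = (t - 5)*(t - 4)*(t + 2)^2*(t + 3)*(t - 2)
(2) = (x + 1)*(x^2 + 2*x - 3) = (x + 1)*(x + 3)*(x - 1)
(3) = (z - 5)*(z^2 - 2*z - 8) = (z - 5)*(z + 2)*(z - 4)
(4) = (m - 1)*(m - 4)
(5) = (s - 3)*(s^2 - s) = s*(s - 3)*(s - 1)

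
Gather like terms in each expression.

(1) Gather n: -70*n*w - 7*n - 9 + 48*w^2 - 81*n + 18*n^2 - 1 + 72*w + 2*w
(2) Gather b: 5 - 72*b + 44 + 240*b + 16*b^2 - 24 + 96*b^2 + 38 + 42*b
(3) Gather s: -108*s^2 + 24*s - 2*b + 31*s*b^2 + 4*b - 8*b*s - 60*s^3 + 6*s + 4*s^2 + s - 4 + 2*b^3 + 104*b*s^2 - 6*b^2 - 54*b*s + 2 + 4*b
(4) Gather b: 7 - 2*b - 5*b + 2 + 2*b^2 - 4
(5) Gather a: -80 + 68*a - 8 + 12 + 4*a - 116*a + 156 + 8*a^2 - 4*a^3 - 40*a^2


(1) = 18*n^2 + n*(-70*w - 88) + 48*w^2 + 74*w - 10
(2) = 112*b^2 + 210*b + 63
(3) = 2*b^3 - 6*b^2 + 6*b - 60*s^3 + s^2*(104*b - 104) + s*(31*b^2 - 62*b + 31) - 2
(4) = 2*b^2 - 7*b + 5
(5) = -4*a^3 - 32*a^2 - 44*a + 80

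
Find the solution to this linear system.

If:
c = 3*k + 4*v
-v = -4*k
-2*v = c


Then:
c = 0
k = 0
v = 0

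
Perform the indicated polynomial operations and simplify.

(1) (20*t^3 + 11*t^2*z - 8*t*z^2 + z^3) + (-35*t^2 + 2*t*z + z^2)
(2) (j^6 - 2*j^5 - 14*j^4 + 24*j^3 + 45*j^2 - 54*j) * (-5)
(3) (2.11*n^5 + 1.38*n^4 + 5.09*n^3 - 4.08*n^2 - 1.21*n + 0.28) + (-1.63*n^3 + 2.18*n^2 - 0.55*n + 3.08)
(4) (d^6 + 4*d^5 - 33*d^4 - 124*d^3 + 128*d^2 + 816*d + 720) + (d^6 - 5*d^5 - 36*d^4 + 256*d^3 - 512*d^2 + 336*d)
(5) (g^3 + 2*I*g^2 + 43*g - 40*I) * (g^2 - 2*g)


(1) = 20*t^3 + 11*t^2*z - 35*t^2 - 8*t*z^2 + 2*t*z + z^3 + z^2
(2) = -5*j^6 + 10*j^5 + 70*j^4 - 120*j^3 - 225*j^2 + 270*j
(3) = 2.11*n^5 + 1.38*n^4 + 3.46*n^3 - 1.9*n^2 - 1.76*n + 3.36
(4) = 2*d^6 - d^5 - 69*d^4 + 132*d^3 - 384*d^2 + 1152*d + 720
(5) = g^5 - 2*g^4 + 2*I*g^4 + 43*g^3 - 4*I*g^3 - 86*g^2 - 40*I*g^2 + 80*I*g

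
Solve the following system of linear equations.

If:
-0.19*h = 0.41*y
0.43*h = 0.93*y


Then:
h = 0.00
y = 0.00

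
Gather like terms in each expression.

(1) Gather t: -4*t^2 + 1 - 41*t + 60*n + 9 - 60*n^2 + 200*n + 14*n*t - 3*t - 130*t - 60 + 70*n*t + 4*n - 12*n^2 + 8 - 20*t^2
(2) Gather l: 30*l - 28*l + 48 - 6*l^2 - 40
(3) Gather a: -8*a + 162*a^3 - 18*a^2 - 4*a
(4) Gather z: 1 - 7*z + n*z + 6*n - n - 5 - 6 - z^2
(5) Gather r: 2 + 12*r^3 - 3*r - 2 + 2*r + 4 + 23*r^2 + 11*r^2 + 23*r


(1) = -72*n^2 + 264*n - 24*t^2 + t*(84*n - 174) - 42
(2) = -6*l^2 + 2*l + 8
(3) = 162*a^3 - 18*a^2 - 12*a
(4) = 5*n - z^2 + z*(n - 7) - 10
(5) = 12*r^3 + 34*r^2 + 22*r + 4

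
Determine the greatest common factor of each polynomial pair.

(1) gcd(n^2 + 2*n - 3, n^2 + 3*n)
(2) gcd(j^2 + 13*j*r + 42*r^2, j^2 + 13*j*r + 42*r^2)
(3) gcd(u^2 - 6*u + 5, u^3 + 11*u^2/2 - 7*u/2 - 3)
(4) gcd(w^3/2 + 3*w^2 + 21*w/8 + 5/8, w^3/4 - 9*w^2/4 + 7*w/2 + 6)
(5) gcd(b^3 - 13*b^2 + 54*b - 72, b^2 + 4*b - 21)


(1) = n + 3
(2) = j^2 + 13*j*r + 42*r^2
(3) = gcd((u - 5)*(u - 1), (u - 1)*(u + 1/2)*(u + 6)) = u - 1
(4) = gcd((w/2 + 1/4)*(w + 1/2)*(w + 5), (w/4 + 1/4)*(w - 6)*(w - 4)) = 1
(5) = gcd((b - 6)*(b - 4)*(b - 3), (b - 3)*(b + 7)) = b - 3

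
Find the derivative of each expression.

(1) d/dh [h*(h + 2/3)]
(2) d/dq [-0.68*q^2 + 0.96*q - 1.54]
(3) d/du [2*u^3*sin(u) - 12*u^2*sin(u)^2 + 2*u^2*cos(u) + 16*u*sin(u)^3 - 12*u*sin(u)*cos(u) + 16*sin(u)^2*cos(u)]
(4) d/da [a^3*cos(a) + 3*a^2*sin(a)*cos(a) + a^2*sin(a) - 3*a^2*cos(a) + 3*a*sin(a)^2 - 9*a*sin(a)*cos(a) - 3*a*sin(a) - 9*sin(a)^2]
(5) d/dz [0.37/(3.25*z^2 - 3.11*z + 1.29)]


(1) = 2*h + 2/3
(2) = 0.96 - 1.36*q
(3) = 2*u^3*cos(u) + 4*u^2*sin(u) - 12*u^2*sin(2*u) + 16*u*cos(u) - 12*u*cos(3*u) - 12*u + 8*sin(u) - 6*sin(2*u) + 8*sin(3*u)
(4) = -a^3*sin(a) + 3*a^2*sin(a) + 4*a^2*cos(a) + 3*a^2*cos(2*a) + 2*a*sin(a) + 6*a*sin(2*a) - 9*a*cos(a) - 9*a*cos(2*a) - 3*sin(a) - 27*sin(2*a)/2 - 3*cos(2*a)/2 + 3/2
(5) = (1.1507 - 2.405*z)/(3.25*z^2 - 3.11*z + 1.29)^2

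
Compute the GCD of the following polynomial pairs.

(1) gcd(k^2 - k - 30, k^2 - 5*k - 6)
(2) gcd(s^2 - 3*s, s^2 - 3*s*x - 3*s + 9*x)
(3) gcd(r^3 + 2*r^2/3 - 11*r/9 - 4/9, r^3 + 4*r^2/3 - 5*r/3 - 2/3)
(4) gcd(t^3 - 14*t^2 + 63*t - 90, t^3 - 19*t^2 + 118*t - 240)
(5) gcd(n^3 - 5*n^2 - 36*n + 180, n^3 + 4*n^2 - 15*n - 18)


(1) = k - 6
(2) = gcd(s*(s - 3), (s - 3)*(s - 3*x)) = s - 3
(3) = gcd((r - 1)*(r + 1/3)*(r + 4/3), (r - 1)*(r + 1/3)*(r + 2)) = r^2 - 2*r/3 - 1/3
(4) = t^2 - 11*t + 30
(5) = n + 6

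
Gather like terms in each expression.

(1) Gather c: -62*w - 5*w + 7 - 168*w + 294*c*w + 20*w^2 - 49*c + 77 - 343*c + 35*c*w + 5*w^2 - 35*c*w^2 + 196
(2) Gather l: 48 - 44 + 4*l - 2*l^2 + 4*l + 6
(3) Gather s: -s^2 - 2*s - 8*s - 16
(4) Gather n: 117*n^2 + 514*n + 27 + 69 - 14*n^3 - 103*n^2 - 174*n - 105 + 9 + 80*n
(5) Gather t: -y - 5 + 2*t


(1) = c*(-35*w^2 + 329*w - 392) + 25*w^2 - 235*w + 280
(2) = -2*l^2 + 8*l + 10
(3) = -s^2 - 10*s - 16
(4) = -14*n^3 + 14*n^2 + 420*n
(5) = 2*t - y - 5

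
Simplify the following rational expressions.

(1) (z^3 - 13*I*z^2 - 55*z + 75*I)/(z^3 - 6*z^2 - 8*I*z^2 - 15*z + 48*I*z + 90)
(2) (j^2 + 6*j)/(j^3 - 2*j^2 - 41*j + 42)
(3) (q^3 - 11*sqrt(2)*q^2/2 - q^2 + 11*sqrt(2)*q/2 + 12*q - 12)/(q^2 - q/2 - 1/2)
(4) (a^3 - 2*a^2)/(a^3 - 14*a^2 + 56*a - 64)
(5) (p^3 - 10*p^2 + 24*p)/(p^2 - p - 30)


(1) = (z - 5*I)/(z - 6)
(2) = j/(j^2 - 8*j + 7)
(3) = (4*q^2 - 22*sqrt(2)*q + 48)/(4*q + 2)
(4) = a^2/(a^2 - 12*a + 32)
(5) = (p^2 - 4*p)/(p + 5)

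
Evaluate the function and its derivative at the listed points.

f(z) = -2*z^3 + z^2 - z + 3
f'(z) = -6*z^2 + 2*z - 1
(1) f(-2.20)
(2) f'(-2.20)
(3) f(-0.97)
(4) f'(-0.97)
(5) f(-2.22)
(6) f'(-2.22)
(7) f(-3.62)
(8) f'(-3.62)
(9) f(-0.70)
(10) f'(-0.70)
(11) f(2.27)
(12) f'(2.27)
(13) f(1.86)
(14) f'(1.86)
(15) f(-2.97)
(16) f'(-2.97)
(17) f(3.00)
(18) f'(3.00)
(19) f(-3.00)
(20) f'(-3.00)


(1) = 31.34
(2) = -34.44
(3) = 6.74
(4) = -8.59
(5) = 32.03
(6) = -35.01
(7) = 114.60
(8) = -86.87
(9) = 4.88
(10) = -5.34
(11) = -17.51
(12) = -27.38
(13) = -8.27
(14) = -18.04
(15) = 67.19
(16) = -59.87
(17) = -45.00
(18) = -49.00
(19) = 69.00
(20) = -61.00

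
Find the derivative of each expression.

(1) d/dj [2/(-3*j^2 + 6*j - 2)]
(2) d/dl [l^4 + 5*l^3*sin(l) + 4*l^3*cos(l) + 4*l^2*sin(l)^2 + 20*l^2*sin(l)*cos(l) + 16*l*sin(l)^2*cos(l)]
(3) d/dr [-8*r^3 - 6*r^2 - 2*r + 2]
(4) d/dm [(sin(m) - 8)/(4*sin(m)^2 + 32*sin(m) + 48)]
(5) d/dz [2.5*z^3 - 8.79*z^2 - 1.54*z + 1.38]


(1) = 12*(j - 1)/(3*j^2 - 6*j + 2)^2
(2) = -4*l^3*sin(l) + 5*l^3*cos(l) + 4*l^3 + 15*l^2*sin(l) + 4*l^2*sin(2*l) + 12*l^2*cos(l) + 20*l^2*cos(2*l) - 4*l*sin(l) + 20*l*sin(2*l) + 12*l*sin(3*l) - 4*l*cos(2*l) + 4*l + 4*cos(l) - 4*cos(3*l)
(3) = -24*r^2 - 12*r - 2
(4) = (16*sin(m) + cos(m)^2 + 75)*cos(m)/(4*(sin(m)^2 + 8*sin(m) + 12)^2)
(5) = 7.5*z^2 - 17.58*z - 1.54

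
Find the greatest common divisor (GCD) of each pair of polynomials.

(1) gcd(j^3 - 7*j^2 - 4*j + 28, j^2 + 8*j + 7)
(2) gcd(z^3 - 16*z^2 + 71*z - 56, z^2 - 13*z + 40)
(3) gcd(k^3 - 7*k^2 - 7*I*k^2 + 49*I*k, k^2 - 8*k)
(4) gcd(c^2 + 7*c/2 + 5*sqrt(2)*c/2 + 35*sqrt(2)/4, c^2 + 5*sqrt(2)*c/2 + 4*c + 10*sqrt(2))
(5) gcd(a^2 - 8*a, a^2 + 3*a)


(1) = gcd((j - 7)*(j - 2)*(j + 2), (j + 1)*(j + 7)) = 1
(2) = z - 8
(3) = k
(4) = gcd((c + 7/2)*(c + 5*sqrt(2)/2), (c + 4)*(c + 5*sqrt(2)/2)) = c + 5*sqrt(2)/2
(5) = a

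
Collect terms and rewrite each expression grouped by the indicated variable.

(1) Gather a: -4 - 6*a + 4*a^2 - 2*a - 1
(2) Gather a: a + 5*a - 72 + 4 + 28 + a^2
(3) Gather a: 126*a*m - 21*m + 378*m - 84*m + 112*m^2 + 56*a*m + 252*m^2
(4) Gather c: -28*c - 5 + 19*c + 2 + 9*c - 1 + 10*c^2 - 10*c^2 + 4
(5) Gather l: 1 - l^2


(1) = 4*a^2 - 8*a - 5
(2) = a^2 + 6*a - 40
(3) = 182*a*m + 364*m^2 + 273*m
(4) = 0
(5) = 1 - l^2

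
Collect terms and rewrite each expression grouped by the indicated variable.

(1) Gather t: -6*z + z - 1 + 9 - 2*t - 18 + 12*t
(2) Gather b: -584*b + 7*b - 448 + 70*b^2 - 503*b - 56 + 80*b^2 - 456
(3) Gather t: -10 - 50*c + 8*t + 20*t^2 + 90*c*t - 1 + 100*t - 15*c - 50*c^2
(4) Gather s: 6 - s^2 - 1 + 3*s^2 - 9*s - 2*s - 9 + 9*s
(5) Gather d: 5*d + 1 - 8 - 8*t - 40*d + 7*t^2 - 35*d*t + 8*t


(1) = 10*t - 5*z - 10
(2) = 150*b^2 - 1080*b - 960
(3) = -50*c^2 - 65*c + 20*t^2 + t*(90*c + 108) - 11
(4) = 2*s^2 - 2*s - 4
(5) = d*(-35*t - 35) + 7*t^2 - 7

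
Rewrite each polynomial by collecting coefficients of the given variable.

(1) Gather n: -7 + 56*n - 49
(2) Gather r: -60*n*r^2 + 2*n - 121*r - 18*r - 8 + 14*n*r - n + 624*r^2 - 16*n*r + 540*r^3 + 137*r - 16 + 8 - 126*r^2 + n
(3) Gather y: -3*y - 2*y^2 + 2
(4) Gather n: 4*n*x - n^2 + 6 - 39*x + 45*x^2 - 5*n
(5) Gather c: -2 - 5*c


(1) = 56*n - 56
(2) = 2*n + 540*r^3 + r^2*(498 - 60*n) + r*(-2*n - 2) - 16
(3) = -2*y^2 - 3*y + 2
(4) = -n^2 + n*(4*x - 5) + 45*x^2 - 39*x + 6
(5) = -5*c - 2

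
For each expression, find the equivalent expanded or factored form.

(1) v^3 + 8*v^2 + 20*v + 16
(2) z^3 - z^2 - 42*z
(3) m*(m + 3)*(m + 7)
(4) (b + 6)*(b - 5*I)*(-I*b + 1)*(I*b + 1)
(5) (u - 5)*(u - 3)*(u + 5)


(1) = (v + 2)^2*(v + 4)
(2) = z*(z - 7)*(z + 6)
(3) = m^3 + 10*m^2 + 21*m
(4) = b^4 + 6*b^3 - 5*I*b^3 + b^2 - 30*I*b^2 + 6*b - 5*I*b - 30*I
(5) = u^3 - 3*u^2 - 25*u + 75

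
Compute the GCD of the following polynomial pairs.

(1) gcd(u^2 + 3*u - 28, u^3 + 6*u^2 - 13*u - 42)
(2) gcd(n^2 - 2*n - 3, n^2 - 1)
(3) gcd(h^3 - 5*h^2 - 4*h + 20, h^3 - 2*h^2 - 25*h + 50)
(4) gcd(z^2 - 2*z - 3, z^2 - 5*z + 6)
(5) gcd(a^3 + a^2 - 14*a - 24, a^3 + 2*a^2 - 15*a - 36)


(1) = gcd((u - 4)*(u + 7), (u - 3)*(u + 2)*(u + 7)) = u + 7
(2) = n + 1
(3) = gcd((h - 5)*(h - 2)*(h + 2), (h - 5)*(h - 2)*(h + 5)) = h^2 - 7*h + 10
(4) = z - 3
(5) = gcd((a - 4)*(a + 2)*(a + 3), (a - 4)*(a + 3)^2) = a^2 - a - 12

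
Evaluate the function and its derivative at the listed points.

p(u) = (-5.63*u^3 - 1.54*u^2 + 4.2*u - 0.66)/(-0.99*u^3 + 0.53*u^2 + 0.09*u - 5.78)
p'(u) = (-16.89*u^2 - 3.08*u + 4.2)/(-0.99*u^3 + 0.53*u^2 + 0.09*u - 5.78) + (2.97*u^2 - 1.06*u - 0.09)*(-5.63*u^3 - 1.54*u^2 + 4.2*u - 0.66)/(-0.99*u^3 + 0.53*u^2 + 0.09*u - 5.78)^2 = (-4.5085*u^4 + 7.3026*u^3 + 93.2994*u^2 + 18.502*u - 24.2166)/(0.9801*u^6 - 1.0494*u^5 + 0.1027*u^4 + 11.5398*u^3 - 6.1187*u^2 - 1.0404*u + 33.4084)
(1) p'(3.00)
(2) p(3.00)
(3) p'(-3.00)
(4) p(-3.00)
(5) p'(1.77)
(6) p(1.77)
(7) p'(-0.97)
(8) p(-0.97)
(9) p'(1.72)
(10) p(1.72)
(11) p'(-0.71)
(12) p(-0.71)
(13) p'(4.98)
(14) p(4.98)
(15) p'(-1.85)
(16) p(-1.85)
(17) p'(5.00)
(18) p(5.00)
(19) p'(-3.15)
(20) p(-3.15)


(1) = 0.93
(2) = 5.60
(3) = 0.31
(4) = 4.91
(5) = 3.33
(6) = 3.10
(7) = 1.75
(8) = 0.23
(9) = 3.40
(10) = 2.93
(11) = 0.22
(12) = 0.46
(13) = 0.04
(14) = 6.23
(15) = 35.48
(16) = 10.28
(17) = 0.04
(18) = 6.23
(19) = 0.19
(20) = 4.87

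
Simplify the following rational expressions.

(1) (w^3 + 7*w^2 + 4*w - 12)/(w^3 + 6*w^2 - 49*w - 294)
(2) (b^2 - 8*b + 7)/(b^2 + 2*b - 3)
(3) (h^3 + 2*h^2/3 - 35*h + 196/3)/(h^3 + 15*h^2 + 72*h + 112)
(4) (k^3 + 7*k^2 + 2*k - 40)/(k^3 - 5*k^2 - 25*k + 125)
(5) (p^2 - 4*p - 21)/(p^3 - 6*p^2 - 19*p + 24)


(1) = (w^2 + w - 2)/(w^2 - 49)
(2) = (b - 7)/(b + 3)
(3) = (3*h^2 - 19*h + 28)/(3*h^2 + 24*h + 48)
(4) = (k^2 + 2*k - 8)/(k^2 - 10*k + 25)
(5) = (p - 7)/(p^2 - 9*p + 8)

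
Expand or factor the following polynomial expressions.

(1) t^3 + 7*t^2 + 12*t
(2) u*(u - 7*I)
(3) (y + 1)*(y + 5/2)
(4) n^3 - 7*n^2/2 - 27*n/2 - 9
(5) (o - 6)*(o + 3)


(1) = t*(t + 3)*(t + 4)
(2) = u^2 - 7*I*u
(3) = y^2 + 7*y/2 + 5/2
(4) = (n - 6)*(n + 1)*(n + 3/2)
(5) = o^2 - 3*o - 18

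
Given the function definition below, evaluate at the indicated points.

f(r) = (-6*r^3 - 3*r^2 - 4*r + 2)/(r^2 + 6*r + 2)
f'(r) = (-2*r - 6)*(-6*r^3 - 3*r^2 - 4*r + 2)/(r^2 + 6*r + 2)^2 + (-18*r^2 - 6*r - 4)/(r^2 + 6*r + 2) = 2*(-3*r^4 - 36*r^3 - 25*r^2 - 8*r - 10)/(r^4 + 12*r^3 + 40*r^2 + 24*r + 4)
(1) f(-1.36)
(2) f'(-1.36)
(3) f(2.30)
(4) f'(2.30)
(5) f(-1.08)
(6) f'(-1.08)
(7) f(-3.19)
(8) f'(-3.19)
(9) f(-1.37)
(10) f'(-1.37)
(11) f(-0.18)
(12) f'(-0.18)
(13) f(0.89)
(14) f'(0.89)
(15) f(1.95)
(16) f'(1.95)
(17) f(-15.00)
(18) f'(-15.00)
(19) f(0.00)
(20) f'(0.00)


(1) = -3.94
(2) = 3.76
(3) = -4.56
(4) = -3.07
(5) = -3.13
(6) = 1.96
(7) = -25.70
(8) = 25.53
(9) = -3.98
(10) = 3.82
(11) = 2.79
(12) = -20.20
(13) = -1.00
(14) = -1.94
(15) = -3.53
(16) = -2.81
(17) = 143.34
(18) = -3.82
(19) = 1.00
(20) = -5.00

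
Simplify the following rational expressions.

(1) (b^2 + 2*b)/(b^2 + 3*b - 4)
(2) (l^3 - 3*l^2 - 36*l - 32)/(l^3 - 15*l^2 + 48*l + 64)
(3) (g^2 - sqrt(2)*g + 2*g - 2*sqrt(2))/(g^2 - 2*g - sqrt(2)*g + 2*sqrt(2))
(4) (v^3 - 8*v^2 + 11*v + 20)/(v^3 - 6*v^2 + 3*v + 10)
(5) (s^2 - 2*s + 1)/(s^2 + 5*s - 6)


(1) = (b^2 + 2*b)/(b^2 + 3*b - 4)
(2) = (l + 4)/(l - 8)
(3) = (g + 2)/(g - 2)
(4) = (v - 4)/(v - 2)
(5) = (s - 1)/(s + 6)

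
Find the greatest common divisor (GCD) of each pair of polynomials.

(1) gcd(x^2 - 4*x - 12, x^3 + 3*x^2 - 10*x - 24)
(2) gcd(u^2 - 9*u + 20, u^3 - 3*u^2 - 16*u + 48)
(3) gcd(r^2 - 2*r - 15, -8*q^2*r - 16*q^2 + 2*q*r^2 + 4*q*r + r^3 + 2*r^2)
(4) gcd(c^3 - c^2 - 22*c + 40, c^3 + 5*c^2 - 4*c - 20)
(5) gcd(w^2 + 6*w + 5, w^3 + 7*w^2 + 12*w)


(1) = x + 2
(2) = gcd((u - 5)*(u - 4), (u - 4)*(u - 3)*(u + 4)) = u - 4
(3) = gcd((r - 5)*(r + 3), (-2*q + r)*(4*q + r)*(r + 2)) = 1
(4) = c^2 + 3*c - 10
(5) = 1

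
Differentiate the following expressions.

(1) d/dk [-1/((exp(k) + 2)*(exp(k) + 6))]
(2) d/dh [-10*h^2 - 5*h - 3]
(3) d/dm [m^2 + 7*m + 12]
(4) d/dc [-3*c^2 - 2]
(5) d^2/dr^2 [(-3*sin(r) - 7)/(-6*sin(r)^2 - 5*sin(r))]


(1) = 2*(exp(k) + 4)*exp(k)/((exp(k) + 2)^2*(exp(k) + 6)^2)
(2) = -20*h - 5
(3) = 2*m + 7
(4) = -6*c
(5) = (-108*sin(r)^2 - 918*sin(r) - 414 + 1337/sin(r) + 1260/sin(r)^2 + 350/sin(r)^3)/(6*sin(r) + 5)^3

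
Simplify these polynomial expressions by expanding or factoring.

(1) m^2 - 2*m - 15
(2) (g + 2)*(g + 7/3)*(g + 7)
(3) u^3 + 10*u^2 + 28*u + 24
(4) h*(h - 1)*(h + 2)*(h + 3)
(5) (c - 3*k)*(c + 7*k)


(1) = (m - 5)*(m + 3)
(2) = g^3 + 34*g^2/3 + 35*g + 98/3
(3) = (u + 2)^2*(u + 6)
(4) = h^4 + 4*h^3 + h^2 - 6*h
(5) = c^2 + 4*c*k - 21*k^2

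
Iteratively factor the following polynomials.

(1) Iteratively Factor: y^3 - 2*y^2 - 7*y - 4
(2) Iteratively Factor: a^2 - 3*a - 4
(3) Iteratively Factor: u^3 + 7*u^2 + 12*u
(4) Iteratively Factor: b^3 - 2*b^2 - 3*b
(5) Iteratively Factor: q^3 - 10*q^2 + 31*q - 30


(1) = (y - 4)*(y^2 + 2*y + 1) = (y - 4)*(y + 1)*(y + 1)
(2) = (a + 1)*(a - 4)
(3) = (u + 4)*(u^2 + 3*u) = (u + 3)*(u + 4)*(u)
(4) = (b)*(b^2 - 2*b - 3) = b*(b + 1)*(b - 3)
(5) = (q - 5)*(q^2 - 5*q + 6) = (q - 5)*(q - 2)*(q - 3)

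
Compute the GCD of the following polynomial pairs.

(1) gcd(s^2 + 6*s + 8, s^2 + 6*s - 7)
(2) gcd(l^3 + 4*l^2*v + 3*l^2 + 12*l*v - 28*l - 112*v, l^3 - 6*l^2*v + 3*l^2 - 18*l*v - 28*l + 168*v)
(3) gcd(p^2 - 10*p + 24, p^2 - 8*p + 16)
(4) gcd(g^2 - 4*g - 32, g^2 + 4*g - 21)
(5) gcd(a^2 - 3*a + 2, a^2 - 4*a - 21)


(1) = gcd((s + 2)*(s + 4), (s - 1)*(s + 7)) = 1
(2) = l^2 + 3*l - 28
(3) = gcd((p - 6)*(p - 4), (p - 4)^2) = p - 4
(4) = gcd((g - 8)*(g + 4), (g - 3)*(g + 7)) = 1
(5) = 1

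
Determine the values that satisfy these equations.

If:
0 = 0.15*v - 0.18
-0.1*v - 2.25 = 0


Then:
No Solution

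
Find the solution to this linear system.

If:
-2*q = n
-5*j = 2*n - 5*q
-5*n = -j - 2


Then:
j = -18/59
n = 20/59
q = -10/59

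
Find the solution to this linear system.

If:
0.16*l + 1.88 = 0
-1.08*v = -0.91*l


Then:
l = -11.75
v = -9.90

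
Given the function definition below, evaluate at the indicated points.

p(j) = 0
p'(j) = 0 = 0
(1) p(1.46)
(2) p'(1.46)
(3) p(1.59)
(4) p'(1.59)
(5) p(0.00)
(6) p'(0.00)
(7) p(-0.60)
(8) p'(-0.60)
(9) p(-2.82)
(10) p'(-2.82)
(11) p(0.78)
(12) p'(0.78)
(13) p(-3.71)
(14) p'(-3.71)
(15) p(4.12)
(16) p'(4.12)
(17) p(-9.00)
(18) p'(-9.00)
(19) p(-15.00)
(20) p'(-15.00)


(1) = 0.00
(2) = 0.00
(3) = 0.00
(4) = 0.00
(5) = 0.00
(6) = 0.00
(7) = 0.00
(8) = 0.00
(9) = 0.00
(10) = 0.00
(11) = 0.00
(12) = 0.00
(13) = 0.00
(14) = 0.00
(15) = 0.00
(16) = 0.00
(17) = 0.00
(18) = 0.00
(19) = 0.00
(20) = 0.00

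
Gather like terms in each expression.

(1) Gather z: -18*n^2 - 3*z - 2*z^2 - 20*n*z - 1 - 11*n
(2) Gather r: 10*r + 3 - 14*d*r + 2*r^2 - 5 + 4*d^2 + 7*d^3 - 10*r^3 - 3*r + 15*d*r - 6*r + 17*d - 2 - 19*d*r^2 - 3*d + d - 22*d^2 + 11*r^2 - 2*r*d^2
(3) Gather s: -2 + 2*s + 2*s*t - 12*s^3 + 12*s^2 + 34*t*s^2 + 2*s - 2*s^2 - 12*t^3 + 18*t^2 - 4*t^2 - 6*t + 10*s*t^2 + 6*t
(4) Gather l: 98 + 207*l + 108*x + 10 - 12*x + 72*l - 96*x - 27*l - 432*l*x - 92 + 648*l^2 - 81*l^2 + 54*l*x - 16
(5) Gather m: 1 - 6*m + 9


(1) = -18*n^2 - 11*n - 2*z^2 + z*(-20*n - 3) - 1
(2) = 7*d^3 - 18*d^2 + 15*d - 10*r^3 + r^2*(13 - 19*d) + r*(-2*d^2 + d + 1) - 4
(3) = -12*s^3 + s^2*(34*t + 10) + s*(10*t^2 + 2*t + 4) - 12*t^3 + 14*t^2 - 2
(4) = 567*l^2 + l*(252 - 378*x)
(5) = 10 - 6*m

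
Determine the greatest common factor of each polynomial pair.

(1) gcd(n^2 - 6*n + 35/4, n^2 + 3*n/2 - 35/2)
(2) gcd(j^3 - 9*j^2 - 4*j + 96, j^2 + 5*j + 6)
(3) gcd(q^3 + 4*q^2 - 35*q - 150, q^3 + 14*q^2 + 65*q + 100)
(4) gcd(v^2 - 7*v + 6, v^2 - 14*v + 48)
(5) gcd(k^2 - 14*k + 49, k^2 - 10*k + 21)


(1) = gcd((n - 7/2)*(n - 5/2), (n - 7/2)*(n + 5)) = n - 7/2
(2) = j + 3
(3) = gcd((q - 6)*(q + 5)^2, (q + 4)*(q + 5)^2) = q^2 + 10*q + 25
(4) = v - 6
(5) = k - 7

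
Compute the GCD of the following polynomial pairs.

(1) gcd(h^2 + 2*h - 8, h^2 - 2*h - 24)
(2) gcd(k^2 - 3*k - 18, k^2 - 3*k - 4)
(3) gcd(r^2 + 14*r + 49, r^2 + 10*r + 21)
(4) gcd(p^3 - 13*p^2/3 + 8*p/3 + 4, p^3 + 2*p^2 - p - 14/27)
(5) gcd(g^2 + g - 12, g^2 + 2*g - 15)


(1) = h + 4
(2) = gcd((k - 6)*(k + 3), (k - 4)*(k + 1)) = 1
(3) = r + 7
(4) = 1
(5) = g - 3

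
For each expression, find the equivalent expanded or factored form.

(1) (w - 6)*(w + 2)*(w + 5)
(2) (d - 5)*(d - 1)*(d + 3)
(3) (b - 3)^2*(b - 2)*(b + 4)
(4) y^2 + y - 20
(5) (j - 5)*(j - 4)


(1) = w^3 + w^2 - 32*w - 60
(2) = d^3 - 3*d^2 - 13*d + 15
(3) = b^4 - 4*b^3 - 11*b^2 + 66*b - 72
(4) = (y - 4)*(y + 5)
(5) = j^2 - 9*j + 20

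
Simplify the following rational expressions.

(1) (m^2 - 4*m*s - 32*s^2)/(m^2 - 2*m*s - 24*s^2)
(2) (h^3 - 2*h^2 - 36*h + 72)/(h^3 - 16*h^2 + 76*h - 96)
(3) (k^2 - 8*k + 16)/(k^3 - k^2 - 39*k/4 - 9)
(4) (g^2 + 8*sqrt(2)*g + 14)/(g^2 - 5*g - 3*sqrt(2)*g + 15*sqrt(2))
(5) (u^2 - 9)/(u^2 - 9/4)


(1) = (-m + 8*s)/(-m + 6*s)
(2) = (h + 6)/(h - 8)
(3) = (4*k - 16)/(4*k^2 + 12*k + 9)
(4) = (g^2 + 8*sqrt(2)*g + 14)/(g^2 + g*(-5 - 3*sqrt(2)) + 15*sqrt(2))
(5) = (4*u^2 - 36)/(4*u^2 - 9)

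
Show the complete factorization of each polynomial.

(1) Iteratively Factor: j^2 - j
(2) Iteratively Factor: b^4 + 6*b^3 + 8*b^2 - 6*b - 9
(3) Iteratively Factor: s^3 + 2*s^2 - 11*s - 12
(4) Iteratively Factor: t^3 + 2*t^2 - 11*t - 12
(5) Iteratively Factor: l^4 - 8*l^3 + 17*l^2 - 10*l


(1) = (j - 1)*(j)
(2) = (b + 3)*(b^3 + 3*b^2 - b - 3) = (b - 1)*(b + 3)*(b^2 + 4*b + 3) = (b - 1)*(b + 3)^2*(b + 1)
(3) = (s + 1)*(s^2 + s - 12) = (s - 3)*(s + 1)*(s + 4)
(4) = (t - 3)*(t^2 + 5*t + 4) = (t - 3)*(t + 4)*(t + 1)
(5) = (l)*(l^3 - 8*l^2 + 17*l - 10) = l*(l - 5)*(l^2 - 3*l + 2) = l*(l - 5)*(l - 2)*(l - 1)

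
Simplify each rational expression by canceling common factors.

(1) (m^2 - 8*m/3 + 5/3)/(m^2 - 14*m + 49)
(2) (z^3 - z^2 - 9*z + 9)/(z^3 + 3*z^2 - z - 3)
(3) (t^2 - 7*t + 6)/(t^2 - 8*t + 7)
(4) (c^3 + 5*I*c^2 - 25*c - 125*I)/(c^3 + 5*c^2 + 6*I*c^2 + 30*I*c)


(1) = (3*m^2 - 8*m + 5)/(3*m^2 - 42*m + 147)
(2) = (z - 3)/(z + 1)
(3) = (t - 6)/(t - 7)
(4) = (c^2 + c*(-5 + 5*I) - 25*I)/(c^2 + 6*I*c)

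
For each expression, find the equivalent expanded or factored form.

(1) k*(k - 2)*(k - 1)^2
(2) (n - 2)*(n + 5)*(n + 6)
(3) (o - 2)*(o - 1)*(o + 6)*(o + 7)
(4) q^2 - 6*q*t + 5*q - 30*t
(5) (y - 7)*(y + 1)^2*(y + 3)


(1) = k^4 - 4*k^3 + 5*k^2 - 2*k
(2) = n^3 + 9*n^2 + 8*n - 60
(3) = o^4 + 10*o^3 + 5*o^2 - 100*o + 84
(4) = (q + 5)*(q - 6*t)
(5) = y^4 - 2*y^3 - 28*y^2 - 46*y - 21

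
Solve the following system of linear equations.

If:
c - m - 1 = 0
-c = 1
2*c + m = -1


Then:
No Solution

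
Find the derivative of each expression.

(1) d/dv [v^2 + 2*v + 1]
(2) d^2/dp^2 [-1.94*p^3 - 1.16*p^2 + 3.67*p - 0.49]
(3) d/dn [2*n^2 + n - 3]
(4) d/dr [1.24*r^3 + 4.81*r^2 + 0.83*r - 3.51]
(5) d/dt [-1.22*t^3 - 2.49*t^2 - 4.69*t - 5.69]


(1) = 2*v + 2
(2) = -11.64*p - 2.32
(3) = 4*n + 1
(4) = 3.72*r^2 + 9.62*r + 0.83
(5) = -3.66*t^2 - 4.98*t - 4.69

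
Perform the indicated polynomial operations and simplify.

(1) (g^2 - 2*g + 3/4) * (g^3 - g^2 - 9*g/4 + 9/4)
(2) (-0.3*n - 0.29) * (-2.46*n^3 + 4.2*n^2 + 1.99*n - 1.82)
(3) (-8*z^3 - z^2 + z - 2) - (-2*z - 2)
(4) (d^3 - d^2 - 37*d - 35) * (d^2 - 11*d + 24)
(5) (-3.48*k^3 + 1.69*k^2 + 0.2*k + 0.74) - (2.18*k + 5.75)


(1) = g^5 - 3*g^4 + g^3/2 + 6*g^2 - 99*g/16 + 27/16
(2) = 0.738*n^4 - 0.5466*n^3 - 1.815*n^2 - 0.0311*n + 0.5278
(3) = -8*z^3 - z^2 + 3*z
(4) = d^5 - 12*d^4 - 2*d^3 + 348*d^2 - 503*d - 840
(5) = -3.48*k^3 + 1.69*k^2 - 1.98*k - 5.01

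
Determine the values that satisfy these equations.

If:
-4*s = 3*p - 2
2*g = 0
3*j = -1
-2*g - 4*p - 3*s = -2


Then:
g = 0
j = -1/3
p = 2/7
s = 2/7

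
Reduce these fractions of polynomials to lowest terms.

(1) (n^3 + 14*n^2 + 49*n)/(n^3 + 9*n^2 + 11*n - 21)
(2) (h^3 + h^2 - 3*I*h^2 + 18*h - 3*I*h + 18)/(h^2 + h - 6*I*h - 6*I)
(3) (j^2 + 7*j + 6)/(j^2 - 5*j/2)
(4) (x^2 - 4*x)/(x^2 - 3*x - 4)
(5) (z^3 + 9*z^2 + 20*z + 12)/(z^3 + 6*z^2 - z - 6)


(1) = (n^2 + 7*n)/(n^2 + 2*n - 3)
(2) = h + 3*I
(3) = (2*j^2 + 14*j + 12)/(2*j^2 - 5*j)
(4) = x/(x + 1)
(5) = (z + 2)/(z - 1)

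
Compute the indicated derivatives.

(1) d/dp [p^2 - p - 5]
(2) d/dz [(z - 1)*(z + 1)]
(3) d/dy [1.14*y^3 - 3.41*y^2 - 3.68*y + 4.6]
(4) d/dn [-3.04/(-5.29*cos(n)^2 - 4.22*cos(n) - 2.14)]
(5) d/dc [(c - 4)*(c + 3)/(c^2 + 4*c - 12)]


(1) = 2*p - 1
(2) = 2*z
(3) = 3.42*y^2 - 6.82*y - 3.68
(4) = (32.1632*cos(n) + 12.8288)*sin(n)/(5.29*cos(n)^2 + 4.22*cos(n) + 2.14)^2
(5) = 5*(c^2 + 12)/(c^4 + 8*c^3 - 8*c^2 - 96*c + 144)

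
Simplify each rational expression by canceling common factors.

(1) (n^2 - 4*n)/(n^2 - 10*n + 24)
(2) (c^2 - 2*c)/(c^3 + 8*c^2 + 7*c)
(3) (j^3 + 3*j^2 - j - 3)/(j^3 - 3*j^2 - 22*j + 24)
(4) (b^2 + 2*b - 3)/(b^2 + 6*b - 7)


(1) = n/(n - 6)
(2) = (c - 2)/(c^2 + 8*c + 7)
(3) = (j^2 + 4*j + 3)/(j^2 - 2*j - 24)
(4) = (b + 3)/(b + 7)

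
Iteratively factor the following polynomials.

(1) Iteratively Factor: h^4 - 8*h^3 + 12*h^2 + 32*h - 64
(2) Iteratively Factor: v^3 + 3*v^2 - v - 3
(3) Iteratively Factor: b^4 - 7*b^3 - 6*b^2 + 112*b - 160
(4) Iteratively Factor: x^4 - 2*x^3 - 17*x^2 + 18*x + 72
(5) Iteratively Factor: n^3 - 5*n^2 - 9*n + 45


(1) = (h - 4)*(h^3 - 4*h^2 - 4*h + 16) = (h - 4)*(h - 2)*(h^2 - 2*h - 8) = (h - 4)*(h - 2)*(h + 2)*(h - 4)
(2) = (v + 3)*(v^2 - 1) = (v + 1)*(v + 3)*(v - 1)
(3) = (b - 5)*(b^3 - 2*b^2 - 16*b + 32) = (b - 5)*(b - 2)*(b^2 - 16) = (b - 5)*(b - 4)*(b - 2)*(b + 4)
(4) = (x - 4)*(x^3 + 2*x^2 - 9*x - 18) = (x - 4)*(x - 3)*(x^2 + 5*x + 6) = (x - 4)*(x - 3)*(x + 3)*(x + 2)
(5) = (n - 5)*(n^2 - 9) = (n - 5)*(n - 3)*(n + 3)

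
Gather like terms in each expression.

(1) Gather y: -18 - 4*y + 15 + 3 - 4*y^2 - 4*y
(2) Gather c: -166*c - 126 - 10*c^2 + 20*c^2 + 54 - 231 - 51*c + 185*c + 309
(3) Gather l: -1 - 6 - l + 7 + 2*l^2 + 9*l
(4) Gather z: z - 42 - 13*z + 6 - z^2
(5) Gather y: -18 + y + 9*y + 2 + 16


(1) = -4*y^2 - 8*y
(2) = 10*c^2 - 32*c + 6
(3) = 2*l^2 + 8*l
(4) = -z^2 - 12*z - 36
(5) = 10*y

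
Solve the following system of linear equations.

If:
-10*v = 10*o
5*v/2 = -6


Then:
o = 12/5
v = -12/5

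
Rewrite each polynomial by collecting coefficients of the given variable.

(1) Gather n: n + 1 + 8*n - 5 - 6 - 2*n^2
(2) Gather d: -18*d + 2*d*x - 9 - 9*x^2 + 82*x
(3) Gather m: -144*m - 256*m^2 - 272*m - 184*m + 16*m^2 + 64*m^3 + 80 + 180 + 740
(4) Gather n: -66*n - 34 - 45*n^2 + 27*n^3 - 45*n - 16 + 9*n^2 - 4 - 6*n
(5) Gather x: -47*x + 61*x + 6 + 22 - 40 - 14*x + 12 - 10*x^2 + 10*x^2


(1) = -2*n^2 + 9*n - 10
(2) = d*(2*x - 18) - 9*x^2 + 82*x - 9
(3) = 64*m^3 - 240*m^2 - 600*m + 1000
(4) = 27*n^3 - 36*n^2 - 117*n - 54
(5) = 0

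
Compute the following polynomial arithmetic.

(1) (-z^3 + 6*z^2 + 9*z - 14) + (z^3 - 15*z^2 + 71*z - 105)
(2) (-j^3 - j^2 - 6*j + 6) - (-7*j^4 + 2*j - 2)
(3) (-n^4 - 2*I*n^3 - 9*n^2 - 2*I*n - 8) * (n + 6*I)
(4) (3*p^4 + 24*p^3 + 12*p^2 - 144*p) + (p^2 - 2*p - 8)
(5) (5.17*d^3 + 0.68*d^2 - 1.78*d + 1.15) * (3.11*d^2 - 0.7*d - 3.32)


(1) = -9*z^2 + 80*z - 119
(2) = 7*j^4 - j^3 - j^2 - 8*j + 8
(3) = -n^5 - 8*I*n^4 + 3*n^3 - 56*I*n^2 + 4*n - 48*I
(4) = 3*p^4 + 24*p^3 + 13*p^2 - 146*p - 8
(5) = 16.0787*d^5 - 1.5042*d^4 - 23.1762*d^3 + 2.5649*d^2 + 5.1046*d - 3.818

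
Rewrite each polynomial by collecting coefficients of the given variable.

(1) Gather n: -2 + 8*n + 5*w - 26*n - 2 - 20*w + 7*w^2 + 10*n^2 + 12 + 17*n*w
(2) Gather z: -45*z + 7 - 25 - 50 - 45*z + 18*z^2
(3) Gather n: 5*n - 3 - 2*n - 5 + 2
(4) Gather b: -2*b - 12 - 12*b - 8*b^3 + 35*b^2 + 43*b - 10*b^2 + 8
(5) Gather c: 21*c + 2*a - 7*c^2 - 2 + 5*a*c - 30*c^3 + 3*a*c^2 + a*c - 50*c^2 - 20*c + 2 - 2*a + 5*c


(1) = 10*n^2 + n*(17*w - 18) + 7*w^2 - 15*w + 8
(2) = 18*z^2 - 90*z - 68
(3) = 3*n - 6
(4) = -8*b^3 + 25*b^2 + 29*b - 4
(5) = -30*c^3 + c^2*(3*a - 57) + c*(6*a + 6)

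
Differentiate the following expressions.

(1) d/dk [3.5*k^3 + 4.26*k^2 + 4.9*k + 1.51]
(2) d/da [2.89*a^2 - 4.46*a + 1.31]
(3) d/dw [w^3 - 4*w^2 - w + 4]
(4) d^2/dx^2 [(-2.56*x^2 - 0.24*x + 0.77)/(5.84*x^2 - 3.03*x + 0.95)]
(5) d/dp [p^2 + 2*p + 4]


(1) = 10.5*k^2 + 8.52*k + 4.9
(2) = 5.78*a - 4.46
(3) = 3*w^2 - 8*w - 1
(4) = (-106.970112*x^3 + 242.785152*x^2 - 73.762704*x - 0.407814)/(199.176704*x^6 - 310.019904*x^5 + 258.050328*x^4 - 128.680767*x^3 + 41.977365*x^2 - 8.203725*x + 0.857375)
(5) = 2*p + 2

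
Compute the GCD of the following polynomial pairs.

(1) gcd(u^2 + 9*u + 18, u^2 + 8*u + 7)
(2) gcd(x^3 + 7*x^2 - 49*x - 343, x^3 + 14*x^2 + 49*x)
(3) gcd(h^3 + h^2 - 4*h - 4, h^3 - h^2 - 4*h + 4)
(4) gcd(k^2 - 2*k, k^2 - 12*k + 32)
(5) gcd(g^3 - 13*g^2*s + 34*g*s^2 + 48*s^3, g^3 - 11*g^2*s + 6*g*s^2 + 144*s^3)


(1) = gcd((u + 3)*(u + 6), (u + 1)*(u + 7)) = 1
(2) = gcd((x - 7)*(x + 7)^2, x*(x + 7)^2) = x^2 + 14*x + 49
(3) = h^2 - 4
(4) = 1
(5) = g^2 - 14*g*s + 48*s^2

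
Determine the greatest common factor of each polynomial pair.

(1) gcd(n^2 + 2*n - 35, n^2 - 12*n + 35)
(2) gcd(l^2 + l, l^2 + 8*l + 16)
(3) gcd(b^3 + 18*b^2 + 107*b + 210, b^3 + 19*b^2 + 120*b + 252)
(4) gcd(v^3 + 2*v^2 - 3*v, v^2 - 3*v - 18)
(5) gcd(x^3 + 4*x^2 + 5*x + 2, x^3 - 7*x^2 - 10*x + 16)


(1) = n - 5
(2) = 1
(3) = b^2 + 13*b + 42
(4) = v + 3
(5) = gcd((x + 1)^2*(x + 2), (x - 8)*(x - 1)*(x + 2)) = x + 2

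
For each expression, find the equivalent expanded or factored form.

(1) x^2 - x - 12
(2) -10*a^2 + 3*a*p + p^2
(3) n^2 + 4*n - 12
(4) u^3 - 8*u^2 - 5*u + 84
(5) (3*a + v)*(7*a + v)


(1) = (x - 4)*(x + 3)
(2) = (-2*a + p)*(5*a + p)
(3) = (n - 2)*(n + 6)
(4) = (u - 7)*(u - 4)*(u + 3)
(5) = 21*a^2 + 10*a*v + v^2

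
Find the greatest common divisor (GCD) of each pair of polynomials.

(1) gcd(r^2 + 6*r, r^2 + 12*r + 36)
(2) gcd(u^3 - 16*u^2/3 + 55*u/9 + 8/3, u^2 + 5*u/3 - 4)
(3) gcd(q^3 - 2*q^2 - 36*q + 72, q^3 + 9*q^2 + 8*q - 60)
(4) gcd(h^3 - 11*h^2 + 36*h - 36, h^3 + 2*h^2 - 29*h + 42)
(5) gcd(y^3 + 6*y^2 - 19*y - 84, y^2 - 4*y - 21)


(1) = gcd(r*(r + 6), (r + 6)^2) = r + 6
(2) = 1
(3) = gcd((q - 6)*(q - 2)*(q + 6), (q - 2)*(q + 5)*(q + 6)) = q^2 + 4*q - 12
(4) = gcd((h - 6)*(h - 3)*(h - 2), (h - 3)*(h - 2)*(h + 7)) = h^2 - 5*h + 6
(5) = gcd((y - 4)*(y + 3)*(y + 7), (y - 7)*(y + 3)) = y + 3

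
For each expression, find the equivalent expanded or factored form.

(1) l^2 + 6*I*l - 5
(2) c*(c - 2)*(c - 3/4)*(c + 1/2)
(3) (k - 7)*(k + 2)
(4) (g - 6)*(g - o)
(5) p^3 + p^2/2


(1) = (l + I)*(l + 5*I)
(2) = c^4 - 9*c^3/4 + c^2/8 + 3*c/4
(3) = k^2 - 5*k - 14
(4) = g^2 - g*o - 6*g + 6*o
(5) = p^2*(p + 1/2)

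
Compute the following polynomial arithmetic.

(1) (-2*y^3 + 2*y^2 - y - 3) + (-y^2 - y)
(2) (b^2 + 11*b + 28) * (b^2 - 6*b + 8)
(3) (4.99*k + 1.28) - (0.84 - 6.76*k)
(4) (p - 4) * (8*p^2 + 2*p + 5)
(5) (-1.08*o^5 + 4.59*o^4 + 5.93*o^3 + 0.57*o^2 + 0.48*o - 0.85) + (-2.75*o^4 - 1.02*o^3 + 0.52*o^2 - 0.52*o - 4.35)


(1) = -2*y^3 + y^2 - 2*y - 3
(2) = b^4 + 5*b^3 - 30*b^2 - 80*b + 224
(3) = 11.75*k + 0.44
(4) = 8*p^3 - 30*p^2 - 3*p - 20
(5) = -1.08*o^5 + 1.84*o^4 + 4.91*o^3 + 1.09*o^2 - 0.04*o - 5.2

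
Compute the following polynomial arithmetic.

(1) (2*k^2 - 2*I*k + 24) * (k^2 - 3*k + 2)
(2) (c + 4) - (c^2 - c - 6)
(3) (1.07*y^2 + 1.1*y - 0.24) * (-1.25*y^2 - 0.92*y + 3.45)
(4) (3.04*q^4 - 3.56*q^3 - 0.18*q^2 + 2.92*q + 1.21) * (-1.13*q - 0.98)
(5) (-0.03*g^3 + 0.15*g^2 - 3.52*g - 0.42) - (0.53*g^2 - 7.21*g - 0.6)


(1) = 2*k^4 - 6*k^3 - 2*I*k^3 + 28*k^2 + 6*I*k^2 - 72*k - 4*I*k + 48
(2) = -c^2 + 2*c + 10
(3) = -1.3375*y^4 - 2.3594*y^3 + 2.9795*y^2 + 4.0158*y - 0.828
(4) = -3.4352*q^5 + 1.0436*q^4 + 3.6922*q^3 - 3.1232*q^2 - 4.2289*q - 1.1858
(5) = -0.03*g^3 - 0.38*g^2 + 3.69*g + 0.18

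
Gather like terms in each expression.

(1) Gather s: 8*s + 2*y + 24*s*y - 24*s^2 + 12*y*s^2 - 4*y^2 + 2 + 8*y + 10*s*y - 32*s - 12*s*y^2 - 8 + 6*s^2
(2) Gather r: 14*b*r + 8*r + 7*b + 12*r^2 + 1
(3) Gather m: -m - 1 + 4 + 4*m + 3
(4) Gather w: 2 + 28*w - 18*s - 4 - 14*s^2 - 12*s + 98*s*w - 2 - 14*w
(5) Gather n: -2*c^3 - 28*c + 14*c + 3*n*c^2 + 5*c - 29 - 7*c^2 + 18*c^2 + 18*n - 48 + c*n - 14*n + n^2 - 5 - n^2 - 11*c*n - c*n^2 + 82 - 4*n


(1) = s^2*(12*y - 18) + s*(-12*y^2 + 34*y - 24) - 4*y^2 + 10*y - 6
(2) = 7*b + 12*r^2 + r*(14*b + 8) + 1
(3) = 3*m + 6
(4) = -14*s^2 - 30*s + w*(98*s + 14) - 4
(5) = -2*c^3 + 11*c^2 - c*n^2 - 9*c + n*(3*c^2 - 10*c)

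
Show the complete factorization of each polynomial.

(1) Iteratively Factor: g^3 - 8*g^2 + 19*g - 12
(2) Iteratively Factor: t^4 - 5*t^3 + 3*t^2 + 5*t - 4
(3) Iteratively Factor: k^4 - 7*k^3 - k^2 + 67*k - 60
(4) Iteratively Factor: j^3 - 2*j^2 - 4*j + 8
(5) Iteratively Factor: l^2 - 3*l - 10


(1) = (g - 4)*(g^2 - 4*g + 3) = (g - 4)*(g - 1)*(g - 3)
(2) = (t - 1)*(t^3 - 4*t^2 - t + 4) = (t - 1)*(t + 1)*(t^2 - 5*t + 4) = (t - 4)*(t - 1)*(t + 1)*(t - 1)
(3) = (k + 3)*(k^3 - 10*k^2 + 29*k - 20) = (k - 5)*(k + 3)*(k^2 - 5*k + 4) = (k - 5)*(k - 1)*(k + 3)*(k - 4)
(4) = (j + 2)*(j^2 - 4*j + 4) = (j - 2)*(j + 2)*(j - 2)
(5) = (l - 5)*(l + 2)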